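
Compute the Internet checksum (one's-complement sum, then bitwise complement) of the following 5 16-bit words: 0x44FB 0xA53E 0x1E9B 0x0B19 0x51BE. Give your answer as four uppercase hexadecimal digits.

9A53

One's-complement addition (fold any carry out of bit 15 back into bit 0):
  0x44FB + 0xA53E = 0x0EA39
  0xEA39 + 0x1E9B = 0x108D4 → wrap carry → 0x08D5
  0x08D5 + 0x0B19 = 0x013EE
  0x13EE + 0x51BE = 0x065AC
One's-complement sum = 0x65AC.
Checksum = ~0x65AC & 0xFFFF = 0x9A53.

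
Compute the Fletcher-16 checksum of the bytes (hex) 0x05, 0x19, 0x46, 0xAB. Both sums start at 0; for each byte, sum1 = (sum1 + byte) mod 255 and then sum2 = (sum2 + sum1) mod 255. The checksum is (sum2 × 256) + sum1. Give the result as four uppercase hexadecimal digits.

9710

Running sums (mod 255):
  after byte 0 (0x05): sum1=5, sum2=5
  after byte 1 (0x19): sum1=30, sum2=35
  after byte 2 (0x46): sum1=100, sum2=135
  after byte 3 (0xAB): sum1=16, sum2=151
Checksum = sum2·256 + sum1 = 151·256 + 16 = 38672 = 0x9710.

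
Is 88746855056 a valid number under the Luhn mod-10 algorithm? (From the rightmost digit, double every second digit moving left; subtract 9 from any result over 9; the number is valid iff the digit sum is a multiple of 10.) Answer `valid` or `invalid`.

From the right, keep odd positions and double even positions (subtract 9 from any doubled value over 9):
  doubled (positions 2,4,...): 1 1 7 8 7 → sum 24
  kept (positions 1,3,...): 6 0 5 6 7 8 → sum 32
Total = 56.
56 mod 10 = 6, so the number is invalid.

invalid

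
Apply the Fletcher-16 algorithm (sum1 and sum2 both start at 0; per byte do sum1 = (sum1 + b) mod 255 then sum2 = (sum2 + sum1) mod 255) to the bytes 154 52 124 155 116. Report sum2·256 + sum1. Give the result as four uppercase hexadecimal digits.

Running sums (mod 255):
  after byte 0 (154): sum1=154, sum2=154
  after byte 1 (52): sum1=206, sum2=105
  after byte 2 (124): sum1=75, sum2=180
  after byte 3 (155): sum1=230, sum2=155
  after byte 4 (116): sum1=91, sum2=246
Checksum = sum2·256 + sum1 = 246·256 + 91 = 63067 = 0xF65B.

F65B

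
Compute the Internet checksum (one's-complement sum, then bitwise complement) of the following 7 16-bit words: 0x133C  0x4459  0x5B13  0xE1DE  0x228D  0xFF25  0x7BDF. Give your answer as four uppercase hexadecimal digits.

One's-complement addition (fold any carry out of bit 15 back into bit 0):
  0x133C + 0x4459 = 0x05795
  0x5795 + 0x5B13 = 0x0B2A8
  0xB2A8 + 0xE1DE = 0x19486 → wrap carry → 0x9487
  0x9487 + 0x228D = 0x0B714
  0xB714 + 0xFF25 = 0x1B639 → wrap carry → 0xB63A
  0xB63A + 0x7BDF = 0x13219 → wrap carry → 0x321A
One's-complement sum = 0x321A.
Checksum = ~0x321A & 0xFFFF = 0xCDE5.

CDE5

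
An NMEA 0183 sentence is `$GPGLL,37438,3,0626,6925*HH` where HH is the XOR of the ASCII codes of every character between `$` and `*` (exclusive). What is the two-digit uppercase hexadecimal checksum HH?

52

XOR the ASCII codes of the payload characters:
  'G' = 0x47 → acc = 0x47
  'P' = 0x50 → acc = 0x17
  'G' = 0x47 → acc = 0x50
  'L' = 0x4C → acc = 0x1C
  'L' = 0x4C → acc = 0x50
  ',' = 0x2C → acc = 0x7C
  '3' = 0x33 → acc = 0x4F
  '7' = 0x37 → acc = 0x78
  '4' = 0x34 → acc = 0x4C
  '3' = 0x33 → acc = 0x7F
  '8' = 0x38 → acc = 0x47
  ',' = 0x2C → acc = 0x6B
  '3' = 0x33 → acc = 0x58
  ',' = 0x2C → acc = 0x74
  '0' = 0x30 → acc = 0x44
  '6' = 0x36 → acc = 0x72
  '2' = 0x32 → acc = 0x40
  '6' = 0x36 → acc = 0x76
  ',' = 0x2C → acc = 0x5A
  '6' = 0x36 → acc = 0x6C
  '9' = 0x39 → acc = 0x55
  '2' = 0x32 → acc = 0x67
  '5' = 0x35 → acc = 0x52
Checksum = 0x52.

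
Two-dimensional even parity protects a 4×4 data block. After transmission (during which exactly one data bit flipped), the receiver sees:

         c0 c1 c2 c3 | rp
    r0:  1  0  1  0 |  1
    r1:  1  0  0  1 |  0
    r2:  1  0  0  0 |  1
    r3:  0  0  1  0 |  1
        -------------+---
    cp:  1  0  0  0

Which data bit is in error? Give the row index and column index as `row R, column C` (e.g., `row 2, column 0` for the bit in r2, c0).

Recompute each row's even parity and compare to rp:
  r0: data parity 0, sent rp 1 → mismatch
  r1: data parity 0, sent rp 0 → ok
  r2: data parity 1, sent rp 1 → ok
  r3: data parity 1, sent rp 1 → ok
Recompute each column's even parity and compare to cp:
  c0: data parity 1, sent cp 1 → ok
  c1: data parity 0, sent cp 0 → ok
  c2: data parity 0, sent cp 0 → ok
  c3: data parity 1, sent cp 0 → mismatch
Exactly one row (r0) and one column (c3) fail → the flipped bit is at their intersection.

row 0, column 3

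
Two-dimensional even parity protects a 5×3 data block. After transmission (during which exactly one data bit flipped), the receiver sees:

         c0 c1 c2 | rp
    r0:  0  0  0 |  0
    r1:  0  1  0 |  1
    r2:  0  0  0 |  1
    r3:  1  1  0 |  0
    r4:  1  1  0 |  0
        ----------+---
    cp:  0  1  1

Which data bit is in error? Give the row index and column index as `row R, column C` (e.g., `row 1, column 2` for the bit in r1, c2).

Recompute each row's even parity and compare to rp:
  r0: data parity 0, sent rp 0 → ok
  r1: data parity 1, sent rp 1 → ok
  r2: data parity 0, sent rp 1 → mismatch
  r3: data parity 0, sent rp 0 → ok
  r4: data parity 0, sent rp 0 → ok
Recompute each column's even parity and compare to cp:
  c0: data parity 0, sent cp 0 → ok
  c1: data parity 1, sent cp 1 → ok
  c2: data parity 0, sent cp 1 → mismatch
Exactly one row (r2) and one column (c2) fail → the flipped bit is at their intersection.

row 2, column 2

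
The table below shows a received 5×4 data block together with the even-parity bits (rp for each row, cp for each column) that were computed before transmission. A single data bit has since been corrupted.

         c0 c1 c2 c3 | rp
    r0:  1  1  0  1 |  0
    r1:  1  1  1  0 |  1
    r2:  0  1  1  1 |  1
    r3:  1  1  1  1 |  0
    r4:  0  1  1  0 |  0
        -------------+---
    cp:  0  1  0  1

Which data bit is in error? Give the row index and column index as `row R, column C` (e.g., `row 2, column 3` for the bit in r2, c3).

Recompute each row's even parity and compare to rp:
  r0: data parity 1, sent rp 0 → mismatch
  r1: data parity 1, sent rp 1 → ok
  r2: data parity 1, sent rp 1 → ok
  r3: data parity 0, sent rp 0 → ok
  r4: data parity 0, sent rp 0 → ok
Recompute each column's even parity and compare to cp:
  c0: data parity 1, sent cp 0 → mismatch
  c1: data parity 1, sent cp 1 → ok
  c2: data parity 0, sent cp 0 → ok
  c3: data parity 1, sent cp 1 → ok
Exactly one row (r0) and one column (c0) fail → the flipped bit is at their intersection.

row 0, column 0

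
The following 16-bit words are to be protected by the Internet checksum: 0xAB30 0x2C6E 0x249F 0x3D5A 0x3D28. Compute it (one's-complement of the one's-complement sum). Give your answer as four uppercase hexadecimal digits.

893F

One's-complement addition (fold any carry out of bit 15 back into bit 0):
  0xAB30 + 0x2C6E = 0x0D79E
  0xD79E + 0x249F = 0x0FC3D
  0xFC3D + 0x3D5A = 0x13997 → wrap carry → 0x3998
  0x3998 + 0x3D28 = 0x076C0
One's-complement sum = 0x76C0.
Checksum = ~0x76C0 & 0xFFFF = 0x893F.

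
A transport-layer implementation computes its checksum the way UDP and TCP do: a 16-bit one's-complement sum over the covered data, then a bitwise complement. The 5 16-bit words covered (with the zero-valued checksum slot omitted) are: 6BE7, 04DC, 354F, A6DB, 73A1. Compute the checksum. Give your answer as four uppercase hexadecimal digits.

One's-complement addition (fold any carry out of bit 15 back into bit 0):
  0x6BE7 + 0x04DC = 0x070C3
  0x70C3 + 0x354F = 0x0A612
  0xA612 + 0xA6DB = 0x14CED → wrap carry → 0x4CEE
  0x4CEE + 0x73A1 = 0x0C08F
One's-complement sum = 0xC08F.
Checksum = ~0xC08F & 0xFFFF = 0x3F70.

3F70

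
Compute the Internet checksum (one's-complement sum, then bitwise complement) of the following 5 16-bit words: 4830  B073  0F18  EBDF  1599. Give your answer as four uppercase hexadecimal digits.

One's-complement addition (fold any carry out of bit 15 back into bit 0):
  0x4830 + 0xB073 = 0x0F8A3
  0xF8A3 + 0x0F18 = 0x107BB → wrap carry → 0x07BC
  0x07BC + 0xEBDF = 0x0F39B
  0xF39B + 0x1599 = 0x10934 → wrap carry → 0x0935
One's-complement sum = 0x0935.
Checksum = ~0x0935 & 0xFFFF = 0xF6CA.

F6CA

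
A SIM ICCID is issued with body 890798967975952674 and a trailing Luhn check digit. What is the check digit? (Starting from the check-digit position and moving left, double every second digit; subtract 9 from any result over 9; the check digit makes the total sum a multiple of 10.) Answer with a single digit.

Partial digits right→left: 4 7 6 2 5 9 5 7 9 7 6 9 8 9 7 0 9 8
Double every second digit counting from the check-digit position (so the 1st, 3rd, 5th, ... of the partial from the right).
  doubled (with −9 where >9): 8 3 1 1 9 3 7 5 9 → sum 46
  kept as-is: 7 2 9 7 7 9 9 0 8 → sum 58
Total = 46 + 58 = 104.
Check digit = (10 − (104 mod 10)) mod 10 = 6.

6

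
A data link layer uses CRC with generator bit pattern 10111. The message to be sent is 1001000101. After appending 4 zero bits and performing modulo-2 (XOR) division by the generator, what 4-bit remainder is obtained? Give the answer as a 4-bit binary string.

Append 4 zeros: 10010001010000. Divide by 10111 (XOR where the leading bit is 1):
  pos 0: 10010 XOR 10111 = 00101
  pos 2: 10100 XOR 10111 = 00011
  pos 5: 11101 XOR 10111 = 01010
  pos 6: 10100 XOR 10111 = 00011
  pos 9: 11000 XOR 10111 = 01111
Remainder (last 4 bits) = 1111. This is the CRC / FCS.

1111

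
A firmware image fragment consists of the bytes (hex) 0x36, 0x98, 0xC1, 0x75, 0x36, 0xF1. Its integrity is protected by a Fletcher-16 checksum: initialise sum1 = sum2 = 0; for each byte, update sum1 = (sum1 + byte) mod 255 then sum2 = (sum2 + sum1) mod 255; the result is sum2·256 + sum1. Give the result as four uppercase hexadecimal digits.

Running sums (mod 255):
  after byte 0 (0x36): sum1=54, sum2=54
  after byte 1 (0x98): sum1=206, sum2=5
  after byte 2 (0xC1): sum1=144, sum2=149
  after byte 3 (0x75): sum1=6, sum2=155
  after byte 4 (0x36): sum1=60, sum2=215
  after byte 5 (0xF1): sum1=46, sum2=6
Checksum = sum2·256 + sum1 = 6·256 + 46 = 1582 = 0x062E.

062E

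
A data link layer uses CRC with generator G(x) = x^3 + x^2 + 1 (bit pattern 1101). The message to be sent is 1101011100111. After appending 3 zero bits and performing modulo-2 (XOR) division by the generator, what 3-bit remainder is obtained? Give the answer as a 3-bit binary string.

Append 3 zeros: 1101011100111000. Divide by 1101 (XOR where the leading bit is 1):
  pos 0: 1101 XOR 1101 = 0000
  pos 5: 1110 XOR 1101 = 0011
  pos 7: 1101 XOR 1101 = 0000
  pos 11: 1100 XOR 1101 = 0001
Remainder (last 3 bits) = 010. This is the CRC / FCS.

010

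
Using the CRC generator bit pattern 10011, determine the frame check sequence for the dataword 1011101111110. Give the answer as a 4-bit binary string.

Append 4 zeros: 10111011111100000. Divide by 10011 (XOR where the leading bit is 1):
  pos 0: 10111 XOR 10011 = 00100
  pos 2: 10001 XOR 10011 = 00010
  pos 5: 10111 XOR 10011 = 00100
  pos 7: 10011 XOR 10011 = 00000
Remainder (last 4 bits) = 0000. This is the CRC / FCS.

0000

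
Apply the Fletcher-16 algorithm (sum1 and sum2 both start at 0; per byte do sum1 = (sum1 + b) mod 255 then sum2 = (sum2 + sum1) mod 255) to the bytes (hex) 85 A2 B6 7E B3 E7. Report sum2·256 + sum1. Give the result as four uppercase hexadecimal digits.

Running sums (mod 255):
  after byte 0 (85): sum1=133, sum2=133
  after byte 1 (A2): sum1=40, sum2=173
  after byte 2 (B6): sum1=222, sum2=140
  after byte 3 (7E): sum1=93, sum2=233
  after byte 4 (B3): sum1=17, sum2=250
  after byte 5 (E7): sum1=248, sum2=243
Checksum = sum2·256 + sum1 = 243·256 + 248 = 62456 = 0xF3F8.

F3F8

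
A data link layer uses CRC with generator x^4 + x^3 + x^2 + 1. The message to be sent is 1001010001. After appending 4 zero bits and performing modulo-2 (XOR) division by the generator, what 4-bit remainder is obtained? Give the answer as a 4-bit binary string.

Append 4 zeros: 10010100010000. Divide by 11101 (XOR where the leading bit is 1):
  pos 0: 10010 XOR 11101 = 01111
  pos 1: 11111 XOR 11101 = 00010
  pos 4: 10000 XOR 11101 = 01101
  pos 5: 11011 XOR 11101 = 00110
  pos 7: 11000 XOR 11101 = 00101
  pos 9: 10100 XOR 11101 = 01001
Remainder (last 4 bits) = 1001. This is the CRC / FCS.

1001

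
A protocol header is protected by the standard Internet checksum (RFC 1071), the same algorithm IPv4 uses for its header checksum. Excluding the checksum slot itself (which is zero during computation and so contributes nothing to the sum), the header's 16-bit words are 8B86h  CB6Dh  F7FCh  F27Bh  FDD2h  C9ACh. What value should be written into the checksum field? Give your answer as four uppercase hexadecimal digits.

F712

One's-complement addition (fold any carry out of bit 15 back into bit 0):
  0x8B86 + 0xCB6D = 0x156F3 → wrap carry → 0x56F4
  0x56F4 + 0xF7FC = 0x14EF0 → wrap carry → 0x4EF1
  0x4EF1 + 0xF27B = 0x1416C → wrap carry → 0x416D
  0x416D + 0xFDD2 = 0x13F3F → wrap carry → 0x3F40
  0x3F40 + 0xC9AC = 0x108EC → wrap carry → 0x08ED
One's-complement sum = 0x08ED.
Checksum = ~0x08ED & 0xFFFF = 0xF712.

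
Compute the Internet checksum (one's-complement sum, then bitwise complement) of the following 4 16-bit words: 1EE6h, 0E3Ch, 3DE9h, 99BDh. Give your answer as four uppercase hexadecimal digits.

One's-complement addition (fold any carry out of bit 15 back into bit 0):
  0x1EE6 + 0x0E3C = 0x02D22
  0x2D22 + 0x3DE9 = 0x06B0B
  0x6B0B + 0x99BD = 0x104C8 → wrap carry → 0x04C9
One's-complement sum = 0x04C9.
Checksum = ~0x04C9 & 0xFFFF = 0xFB36.

FB36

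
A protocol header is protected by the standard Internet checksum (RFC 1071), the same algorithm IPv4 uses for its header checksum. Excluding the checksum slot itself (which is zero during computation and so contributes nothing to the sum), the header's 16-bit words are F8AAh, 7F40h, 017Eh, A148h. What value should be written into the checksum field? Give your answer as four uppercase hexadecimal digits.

One's-complement addition (fold any carry out of bit 15 back into bit 0):
  0xF8AA + 0x7F40 = 0x177EA → wrap carry → 0x77EB
  0x77EB + 0x017E = 0x07969
  0x7969 + 0xA148 = 0x11AB1 → wrap carry → 0x1AB2
One's-complement sum = 0x1AB2.
Checksum = ~0x1AB2 & 0xFFFF = 0xE54D.

E54D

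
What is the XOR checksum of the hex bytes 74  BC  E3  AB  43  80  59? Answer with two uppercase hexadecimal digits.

XOR the bytes together:
  start with 0x74
  0x74 ⊕ 0xBC = 0xC8
  0xC8 ⊕ 0xE3 = 0x2B
  0x2B ⊕ 0xAB = 0x80
  0x80 ⊕ 0x43 = 0xC3
  0xC3 ⊕ 0x80 = 0x43
  0x43 ⊕ 0x59 = 0x1A

1A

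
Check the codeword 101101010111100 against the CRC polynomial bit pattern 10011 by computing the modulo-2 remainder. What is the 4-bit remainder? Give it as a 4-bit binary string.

0000

Modulo-2 division of 101101010111100 by 10011:
  pos 0: 10110 XOR 10011 = 00101
  pos 2: 10110 XOR 10011 = 00101
  pos 4: 10110 XOR 10011 = 00101
  pos 6: 10111 XOR 10011 = 00100
  pos 8: 10011 XOR 10011 = 00000
Remainder = 0000 (zero — the frame passes the CRC check).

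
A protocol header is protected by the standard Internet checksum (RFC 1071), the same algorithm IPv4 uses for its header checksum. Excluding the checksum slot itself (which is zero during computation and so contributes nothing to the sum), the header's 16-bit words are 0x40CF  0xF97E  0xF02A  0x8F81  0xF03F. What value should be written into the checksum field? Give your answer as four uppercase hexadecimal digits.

One's-complement addition (fold any carry out of bit 15 back into bit 0):
  0x40CF + 0xF97E = 0x13A4D → wrap carry → 0x3A4E
  0x3A4E + 0xF02A = 0x12A78 → wrap carry → 0x2A79
  0x2A79 + 0x8F81 = 0x0B9FA
  0xB9FA + 0xF03F = 0x1AA39 → wrap carry → 0xAA3A
One's-complement sum = 0xAA3A.
Checksum = ~0xAA3A & 0xFFFF = 0x55C5.

55C5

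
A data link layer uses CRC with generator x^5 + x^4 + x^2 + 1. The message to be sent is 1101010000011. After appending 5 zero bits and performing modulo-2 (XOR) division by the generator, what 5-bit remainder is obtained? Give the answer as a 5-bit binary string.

Append 5 zeros: 110101000001100000. Divide by 110101 (XOR where the leading bit is 1):
  pos 0: 110101 XOR 110101 = 000000
  pos 11: 110000 XOR 110101 = 000101
Remainder (last 5 bits) = 01010. This is the CRC / FCS.

01010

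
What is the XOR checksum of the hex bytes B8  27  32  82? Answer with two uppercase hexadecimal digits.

2F

XOR the bytes together:
  start with 0xB8
  0xB8 ⊕ 0x27 = 0x9F
  0x9F ⊕ 0x32 = 0xAD
  0xAD ⊕ 0x82 = 0x2F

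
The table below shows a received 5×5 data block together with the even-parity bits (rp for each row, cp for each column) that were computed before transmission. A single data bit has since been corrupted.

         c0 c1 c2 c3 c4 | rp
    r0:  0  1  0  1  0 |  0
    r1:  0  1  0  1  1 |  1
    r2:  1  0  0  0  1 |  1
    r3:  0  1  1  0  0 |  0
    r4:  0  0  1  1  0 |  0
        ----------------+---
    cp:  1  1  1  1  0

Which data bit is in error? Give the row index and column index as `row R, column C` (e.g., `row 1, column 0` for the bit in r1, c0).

Recompute each row's even parity and compare to rp:
  r0: data parity 0, sent rp 0 → ok
  r1: data parity 1, sent rp 1 → ok
  r2: data parity 0, sent rp 1 → mismatch
  r3: data parity 0, sent rp 0 → ok
  r4: data parity 0, sent rp 0 → ok
Recompute each column's even parity and compare to cp:
  c0: data parity 1, sent cp 1 → ok
  c1: data parity 1, sent cp 1 → ok
  c2: data parity 0, sent cp 1 → mismatch
  c3: data parity 1, sent cp 1 → ok
  c4: data parity 0, sent cp 0 → ok
Exactly one row (r2) and one column (c2) fail → the flipped bit is at their intersection.

row 2, column 2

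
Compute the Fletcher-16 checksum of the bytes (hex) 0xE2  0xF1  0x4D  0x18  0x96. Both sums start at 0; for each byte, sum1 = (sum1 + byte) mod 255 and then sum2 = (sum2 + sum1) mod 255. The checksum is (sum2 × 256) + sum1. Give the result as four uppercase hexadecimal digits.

Running sums (mod 255):
  after byte 0 (0xE2): sum1=226, sum2=226
  after byte 1 (0xF1): sum1=212, sum2=183
  after byte 2 (0x4D): sum1=34, sum2=217
  after byte 3 (0x18): sum1=58, sum2=20
  after byte 4 (0x96): sum1=208, sum2=228
Checksum = sum2·256 + sum1 = 228·256 + 208 = 58576 = 0xE4D0.

E4D0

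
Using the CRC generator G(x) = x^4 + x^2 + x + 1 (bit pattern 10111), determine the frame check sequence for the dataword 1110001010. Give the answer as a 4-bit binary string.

Append 4 zeros: 11100010100000. Divide by 10111 (XOR where the leading bit is 1):
  pos 0: 11100 XOR 10111 = 01011
  pos 1: 10110 XOR 10111 = 00001
  pos 5: 11010 XOR 10111 = 01101
  pos 6: 11010 XOR 10111 = 01101
  pos 7: 11010 XOR 10111 = 01101
  pos 8: 11010 XOR 10111 = 01101
  pos 9: 11010 XOR 10111 = 01101
Remainder (last 4 bits) = 1101. This is the CRC / FCS.

1101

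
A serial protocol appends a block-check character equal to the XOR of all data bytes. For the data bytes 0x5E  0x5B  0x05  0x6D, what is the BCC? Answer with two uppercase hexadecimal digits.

6D

XOR the bytes together:
  start with 0x5E
  0x5E ⊕ 0x5B = 0x05
  0x05 ⊕ 0x05 = 0x00
  0x00 ⊕ 0x6D = 0x6D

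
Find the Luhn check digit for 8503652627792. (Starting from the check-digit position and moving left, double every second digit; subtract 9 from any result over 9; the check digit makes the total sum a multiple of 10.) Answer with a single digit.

8

Partial digits right→left: 2 9 7 7 2 6 2 5 6 3 0 5 8
Double every second digit counting from the check-digit position (so the 1st, 3rd, 5th, ... of the partial from the right).
  doubled (with −9 where >9): 4 5 4 4 3 0 7 → sum 27
  kept as-is: 9 7 6 5 3 5 → sum 35
Total = 27 + 35 = 62.
Check digit = (10 − (62 mod 10)) mod 10 = 8.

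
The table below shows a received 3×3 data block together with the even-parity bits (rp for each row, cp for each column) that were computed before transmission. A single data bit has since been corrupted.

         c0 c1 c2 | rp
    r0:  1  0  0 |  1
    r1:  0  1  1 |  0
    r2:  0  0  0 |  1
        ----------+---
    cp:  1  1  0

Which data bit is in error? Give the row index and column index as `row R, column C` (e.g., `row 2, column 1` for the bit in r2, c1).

Recompute each row's even parity and compare to rp:
  r0: data parity 1, sent rp 1 → ok
  r1: data parity 0, sent rp 0 → ok
  r2: data parity 0, sent rp 1 → mismatch
Recompute each column's even parity and compare to cp:
  c0: data parity 1, sent cp 1 → ok
  c1: data parity 1, sent cp 1 → ok
  c2: data parity 1, sent cp 0 → mismatch
Exactly one row (r2) and one column (c2) fail → the flipped bit is at their intersection.

row 2, column 2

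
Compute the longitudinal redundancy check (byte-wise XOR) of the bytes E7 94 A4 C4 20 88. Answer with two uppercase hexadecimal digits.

XOR the bytes together:
  start with 0xE7
  0xE7 ⊕ 0x94 = 0x73
  0x73 ⊕ 0xA4 = 0xD7
  0xD7 ⊕ 0xC4 = 0x13
  0x13 ⊕ 0x20 = 0x33
  0x33 ⊕ 0x88 = 0xBB

BB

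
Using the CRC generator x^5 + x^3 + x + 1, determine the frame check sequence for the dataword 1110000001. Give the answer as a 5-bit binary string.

Append 5 zeros: 111000000100000. Divide by 101011 (XOR where the leading bit is 1):
  pos 0: 111000 XOR 101011 = 010011
  pos 1: 100110 XOR 101011 = 001101
  pos 3: 110100 XOR 101011 = 011111
  pos 4: 111111 XOR 101011 = 010100
  pos 5: 101000 XOR 101011 = 000011
  pos 9: 110000 XOR 101011 = 011011
Remainder (last 5 bits) = 11011. This is the CRC / FCS.

11011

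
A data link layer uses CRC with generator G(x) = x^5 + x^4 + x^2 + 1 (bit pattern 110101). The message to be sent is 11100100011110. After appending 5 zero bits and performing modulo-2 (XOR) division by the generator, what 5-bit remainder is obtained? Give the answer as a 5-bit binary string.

11000

Append 5 zeros: 1110010001111000000. Divide by 110101 (XOR where the leading bit is 1):
  pos 0: 111001 XOR 110101 = 001100
  pos 2: 110000 XOR 110101 = 000101
  pos 5: 101011 XOR 110101 = 011110
  pos 6: 111101 XOR 110101 = 001000
  pos 8: 100010 XOR 110101 = 010111
  pos 9: 101110 XOR 110101 = 011011
  pos 10: 110110 XOR 110101 = 000011
Remainder (last 5 bits) = 11000. This is the CRC / FCS.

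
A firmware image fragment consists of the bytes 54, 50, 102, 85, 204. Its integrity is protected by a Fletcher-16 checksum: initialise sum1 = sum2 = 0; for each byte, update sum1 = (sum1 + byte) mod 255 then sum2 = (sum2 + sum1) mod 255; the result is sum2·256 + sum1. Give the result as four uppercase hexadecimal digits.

82F0

Running sums (mod 255):
  after byte 0 (54): sum1=54, sum2=54
  after byte 1 (50): sum1=104, sum2=158
  after byte 2 (102): sum1=206, sum2=109
  after byte 3 (85): sum1=36, sum2=145
  after byte 4 (204): sum1=240, sum2=130
Checksum = sum2·256 + sum1 = 130·256 + 240 = 33520 = 0x82F0.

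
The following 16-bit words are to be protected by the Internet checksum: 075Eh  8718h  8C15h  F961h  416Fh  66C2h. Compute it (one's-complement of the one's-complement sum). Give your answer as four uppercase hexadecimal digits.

One's-complement addition (fold any carry out of bit 15 back into bit 0):
  0x075E + 0x8718 = 0x08E76
  0x8E76 + 0x8C15 = 0x11A8B → wrap carry → 0x1A8C
  0x1A8C + 0xF961 = 0x113ED → wrap carry → 0x13EE
  0x13EE + 0x416F = 0x0555D
  0x555D + 0x66C2 = 0x0BC1F
One's-complement sum = 0xBC1F.
Checksum = ~0xBC1F & 0xFFFF = 0x43E0.

43E0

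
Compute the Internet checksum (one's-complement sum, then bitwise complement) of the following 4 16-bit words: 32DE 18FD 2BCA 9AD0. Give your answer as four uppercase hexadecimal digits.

One's-complement addition (fold any carry out of bit 15 back into bit 0):
  0x32DE + 0x18FD = 0x04BDB
  0x4BDB + 0x2BCA = 0x077A5
  0x77A5 + 0x9AD0 = 0x11275 → wrap carry → 0x1276
One's-complement sum = 0x1276.
Checksum = ~0x1276 & 0xFFFF = 0xED89.

ED89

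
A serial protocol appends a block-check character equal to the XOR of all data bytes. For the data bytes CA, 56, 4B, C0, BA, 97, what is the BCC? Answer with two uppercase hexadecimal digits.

3A

XOR the bytes together:
  start with 0xCA
  0xCA ⊕ 0x56 = 0x9C
  0x9C ⊕ 0x4B = 0xD7
  0xD7 ⊕ 0xC0 = 0x17
  0x17 ⊕ 0xBA = 0xAD
  0xAD ⊕ 0x97 = 0x3A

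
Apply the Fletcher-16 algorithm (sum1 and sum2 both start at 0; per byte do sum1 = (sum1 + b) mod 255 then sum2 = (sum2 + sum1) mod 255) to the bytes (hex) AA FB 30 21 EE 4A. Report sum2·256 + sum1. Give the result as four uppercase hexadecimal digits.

3831

Running sums (mod 255):
  after byte 0 (AA): sum1=170, sum2=170
  after byte 1 (FB): sum1=166, sum2=81
  after byte 2 (30): sum1=214, sum2=40
  after byte 3 (21): sum1=247, sum2=32
  after byte 4 (EE): sum1=230, sum2=7
  after byte 5 (4A): sum1=49, sum2=56
Checksum = sum2·256 + sum1 = 56·256 + 49 = 14385 = 0x3831.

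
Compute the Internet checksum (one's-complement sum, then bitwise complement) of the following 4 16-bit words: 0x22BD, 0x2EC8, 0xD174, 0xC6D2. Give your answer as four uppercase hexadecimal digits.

1633

One's-complement addition (fold any carry out of bit 15 back into bit 0):
  0x22BD + 0x2EC8 = 0x05185
  0x5185 + 0xD174 = 0x122F9 → wrap carry → 0x22FA
  0x22FA + 0xC6D2 = 0x0E9CC
One's-complement sum = 0xE9CC.
Checksum = ~0xE9CC & 0xFFFF = 0x1633.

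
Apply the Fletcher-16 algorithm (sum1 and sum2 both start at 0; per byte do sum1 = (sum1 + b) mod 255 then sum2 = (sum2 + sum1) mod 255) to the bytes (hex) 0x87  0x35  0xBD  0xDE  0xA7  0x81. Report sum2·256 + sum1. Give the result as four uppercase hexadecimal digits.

Running sums (mod 255):
  after byte 0 (0x87): sum1=135, sum2=135
  after byte 1 (0x35): sum1=188, sum2=68
  after byte 2 (0xBD): sum1=122, sum2=190
  after byte 3 (0xDE): sum1=89, sum2=24
  after byte 4 (0xA7): sum1=1, sum2=25
  after byte 5 (0x81): sum1=130, sum2=155
Checksum = sum2·256 + sum1 = 155·256 + 130 = 39810 = 0x9B82.

9B82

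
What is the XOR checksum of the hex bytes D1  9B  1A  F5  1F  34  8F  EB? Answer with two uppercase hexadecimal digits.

XOR the bytes together:
  start with 0xD1
  0xD1 ⊕ 0x9B = 0x4A
  0x4A ⊕ 0x1A = 0x50
  0x50 ⊕ 0xF5 = 0xA5
  0xA5 ⊕ 0x1F = 0xBA
  0xBA ⊕ 0x34 = 0x8E
  0x8E ⊕ 0x8F = 0x01
  0x01 ⊕ 0xEB = 0xEA

EA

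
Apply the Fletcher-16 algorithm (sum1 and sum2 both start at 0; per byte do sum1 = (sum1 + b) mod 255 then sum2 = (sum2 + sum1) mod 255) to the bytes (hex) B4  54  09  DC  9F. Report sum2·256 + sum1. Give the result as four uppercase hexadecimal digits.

Running sums (mod 255):
  after byte 0 (B4): sum1=180, sum2=180
  after byte 1 (54): sum1=9, sum2=189
  after byte 2 (09): sum1=18, sum2=207
  after byte 3 (DC): sum1=238, sum2=190
  after byte 4 (9F): sum1=142, sum2=77
Checksum = sum2·256 + sum1 = 77·256 + 142 = 19854 = 0x4D8E.

4D8E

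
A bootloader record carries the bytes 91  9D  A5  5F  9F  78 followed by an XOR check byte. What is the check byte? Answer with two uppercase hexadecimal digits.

11

XOR the bytes together:
  start with 0x91
  0x91 ⊕ 0x9D = 0x0C
  0x0C ⊕ 0xA5 = 0xA9
  0xA9 ⊕ 0x5F = 0xF6
  0xF6 ⊕ 0x9F = 0x69
  0x69 ⊕ 0x78 = 0x11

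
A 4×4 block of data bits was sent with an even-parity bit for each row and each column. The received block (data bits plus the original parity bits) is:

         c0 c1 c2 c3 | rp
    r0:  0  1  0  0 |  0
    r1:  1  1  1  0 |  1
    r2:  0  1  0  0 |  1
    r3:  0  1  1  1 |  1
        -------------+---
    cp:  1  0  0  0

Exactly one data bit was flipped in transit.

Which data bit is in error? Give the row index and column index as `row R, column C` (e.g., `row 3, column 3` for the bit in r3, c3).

row 0, column 3

Recompute each row's even parity and compare to rp:
  r0: data parity 1, sent rp 0 → mismatch
  r1: data parity 1, sent rp 1 → ok
  r2: data parity 1, sent rp 1 → ok
  r3: data parity 1, sent rp 1 → ok
Recompute each column's even parity and compare to cp:
  c0: data parity 1, sent cp 1 → ok
  c1: data parity 0, sent cp 0 → ok
  c2: data parity 0, sent cp 0 → ok
  c3: data parity 1, sent cp 0 → mismatch
Exactly one row (r0) and one column (c3) fail → the flipped bit is at their intersection.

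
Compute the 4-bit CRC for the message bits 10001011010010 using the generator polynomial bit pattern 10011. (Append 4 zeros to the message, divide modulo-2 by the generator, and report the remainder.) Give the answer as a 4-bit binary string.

0011

Append 4 zeros: 100010110100100000. Divide by 10011 (XOR where the leading bit is 1):
  pos 0: 10001 XOR 10011 = 00010
  pos 3: 10011 XOR 10011 = 00000
  pos 9: 10010 XOR 10011 = 00001
  pos 13: 10000 XOR 10011 = 00011
Remainder (last 4 bits) = 0011. This is the CRC / FCS.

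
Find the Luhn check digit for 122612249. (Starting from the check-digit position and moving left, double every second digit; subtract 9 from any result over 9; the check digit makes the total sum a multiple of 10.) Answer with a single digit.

Partial digits right→left: 9 4 2 2 1 6 2 2 1
Double every second digit counting from the check-digit position (so the 1st, 3rd, 5th, ... of the partial from the right).
  doubled (with −9 where >9): 9 4 2 4 2 → sum 21
  kept as-is: 4 2 6 2 → sum 14
Total = 21 + 14 = 35.
Check digit = (10 − (35 mod 10)) mod 10 = 5.

5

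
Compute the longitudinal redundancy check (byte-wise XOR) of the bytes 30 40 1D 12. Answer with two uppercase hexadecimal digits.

7F

XOR the bytes together:
  start with 0x30
  0x30 ⊕ 0x40 = 0x70
  0x70 ⊕ 0x1D = 0x6D
  0x6D ⊕ 0x12 = 0x7F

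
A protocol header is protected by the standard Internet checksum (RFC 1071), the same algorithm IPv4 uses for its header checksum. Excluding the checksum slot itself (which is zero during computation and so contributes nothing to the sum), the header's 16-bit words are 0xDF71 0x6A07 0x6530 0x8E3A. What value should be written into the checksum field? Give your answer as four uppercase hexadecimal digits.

One's-complement addition (fold any carry out of bit 15 back into bit 0):
  0xDF71 + 0x6A07 = 0x14978 → wrap carry → 0x4979
  0x4979 + 0x6530 = 0x0AEA9
  0xAEA9 + 0x8E3A = 0x13CE3 → wrap carry → 0x3CE4
One's-complement sum = 0x3CE4.
Checksum = ~0x3CE4 & 0xFFFF = 0xC31B.

C31B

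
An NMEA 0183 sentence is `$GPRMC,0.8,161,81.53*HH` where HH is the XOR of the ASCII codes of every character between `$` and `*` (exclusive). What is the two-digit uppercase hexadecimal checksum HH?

56

XOR the ASCII codes of the payload characters:
  'G' = 0x47 → acc = 0x47
  'P' = 0x50 → acc = 0x17
  'R' = 0x52 → acc = 0x45
  'M' = 0x4D → acc = 0x08
  'C' = 0x43 → acc = 0x4B
  ',' = 0x2C → acc = 0x67
  '0' = 0x30 → acc = 0x57
  '.' = 0x2E → acc = 0x79
  '8' = 0x38 → acc = 0x41
  ',' = 0x2C → acc = 0x6D
  '1' = 0x31 → acc = 0x5C
  '6' = 0x36 → acc = 0x6A
  '1' = 0x31 → acc = 0x5B
  ',' = 0x2C → acc = 0x77
  '8' = 0x38 → acc = 0x4F
  '1' = 0x31 → acc = 0x7E
  '.' = 0x2E → acc = 0x50
  '5' = 0x35 → acc = 0x65
  '3' = 0x33 → acc = 0x56
Checksum = 0x56.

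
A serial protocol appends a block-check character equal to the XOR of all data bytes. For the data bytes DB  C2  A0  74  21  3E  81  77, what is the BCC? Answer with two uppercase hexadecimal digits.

24

XOR the bytes together:
  start with 0xDB
  0xDB ⊕ 0xC2 = 0x19
  0x19 ⊕ 0xA0 = 0xB9
  0xB9 ⊕ 0x74 = 0xCD
  0xCD ⊕ 0x21 = 0xEC
  0xEC ⊕ 0x3E = 0xD2
  0xD2 ⊕ 0x81 = 0x53
  0x53 ⊕ 0x77 = 0x24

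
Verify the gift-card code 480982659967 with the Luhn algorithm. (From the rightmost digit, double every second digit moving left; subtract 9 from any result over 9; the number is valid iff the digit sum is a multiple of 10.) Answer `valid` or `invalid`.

valid

From the right, keep odd positions and double even positions (subtract 9 from any doubled value over 9):
  doubled (positions 2,4,...): 3 9 3 7 0 8 → sum 30
  kept (positions 1,3,...): 7 9 5 2 9 8 → sum 40
Total = 70.
70 mod 10 = 0, so the number is valid.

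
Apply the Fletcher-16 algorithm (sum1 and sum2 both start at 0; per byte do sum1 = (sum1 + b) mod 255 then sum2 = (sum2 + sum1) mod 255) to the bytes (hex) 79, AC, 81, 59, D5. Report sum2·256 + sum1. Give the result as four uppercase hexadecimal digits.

1FD6

Running sums (mod 255):
  after byte 0 (79): sum1=121, sum2=121
  after byte 1 (AC): sum1=38, sum2=159
  after byte 2 (81): sum1=167, sum2=71
  after byte 3 (59): sum1=1, sum2=72
  after byte 4 (D5): sum1=214, sum2=31
Checksum = sum2·256 + sum1 = 31·256 + 214 = 8150 = 0x1FD6.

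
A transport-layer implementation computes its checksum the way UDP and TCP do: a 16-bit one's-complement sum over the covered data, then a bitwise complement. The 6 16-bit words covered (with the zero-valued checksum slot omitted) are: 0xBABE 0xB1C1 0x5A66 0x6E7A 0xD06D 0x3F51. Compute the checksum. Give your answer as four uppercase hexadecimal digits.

BADF

One's-complement addition (fold any carry out of bit 15 back into bit 0):
  0xBABE + 0xB1C1 = 0x16C7F → wrap carry → 0x6C80
  0x6C80 + 0x5A66 = 0x0C6E6
  0xC6E6 + 0x6E7A = 0x13560 → wrap carry → 0x3561
  0x3561 + 0xD06D = 0x105CE → wrap carry → 0x05CF
  0x05CF + 0x3F51 = 0x04520
One's-complement sum = 0x4520.
Checksum = ~0x4520 & 0xFFFF = 0xBADF.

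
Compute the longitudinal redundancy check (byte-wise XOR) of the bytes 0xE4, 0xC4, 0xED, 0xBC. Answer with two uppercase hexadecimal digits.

XOR the bytes together:
  start with 0xE4
  0xE4 ⊕ 0xC4 = 0x20
  0x20 ⊕ 0xED = 0xCD
  0xCD ⊕ 0xBC = 0x71

71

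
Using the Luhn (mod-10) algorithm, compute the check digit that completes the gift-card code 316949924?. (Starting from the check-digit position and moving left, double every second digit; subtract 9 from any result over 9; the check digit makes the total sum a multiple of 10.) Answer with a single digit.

5

Partial digits right→left: 4 2 9 9 4 9 6 1 3
Double every second digit counting from the check-digit position (so the 1st, 3rd, 5th, ... of the partial from the right).
  doubled (with −9 where >9): 8 9 8 3 6 → sum 34
  kept as-is: 2 9 9 1 → sum 21
Total = 34 + 21 = 55.
Check digit = (10 − (55 mod 10)) mod 10 = 5.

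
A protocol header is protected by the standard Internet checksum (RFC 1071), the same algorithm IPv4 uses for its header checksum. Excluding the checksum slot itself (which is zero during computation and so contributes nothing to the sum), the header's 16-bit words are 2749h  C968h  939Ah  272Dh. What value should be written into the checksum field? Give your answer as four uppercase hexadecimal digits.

One's-complement addition (fold any carry out of bit 15 back into bit 0):
  0x2749 + 0xC968 = 0x0F0B1
  0xF0B1 + 0x939A = 0x1844B → wrap carry → 0x844C
  0x844C + 0x272D = 0x0AB79
One's-complement sum = 0xAB79.
Checksum = ~0xAB79 & 0xFFFF = 0x5486.

5486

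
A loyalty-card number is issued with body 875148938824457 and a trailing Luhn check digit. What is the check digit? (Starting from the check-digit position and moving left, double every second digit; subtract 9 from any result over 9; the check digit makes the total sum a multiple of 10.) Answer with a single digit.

5

Partial digits right→left: 7 5 4 4 2 8 8 3 9 8 4 1 5 7 8
Double every second digit counting from the check-digit position (so the 1st, 3rd, 5th, ... of the partial from the right).
  doubled (with −9 where >9): 5 8 4 7 9 8 1 7 → sum 49
  kept as-is: 5 4 8 3 8 1 7 → sum 36
Total = 49 + 36 = 85.
Check digit = (10 − (85 mod 10)) mod 10 = 5.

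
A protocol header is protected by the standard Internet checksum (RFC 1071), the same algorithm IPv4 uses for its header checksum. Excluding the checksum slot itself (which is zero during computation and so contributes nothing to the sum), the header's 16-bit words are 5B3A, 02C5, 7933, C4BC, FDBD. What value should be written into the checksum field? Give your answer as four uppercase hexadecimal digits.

One's-complement addition (fold any carry out of bit 15 back into bit 0):
  0x5B3A + 0x02C5 = 0x05DFF
  0x5DFF + 0x7933 = 0x0D732
  0xD732 + 0xC4BC = 0x19BEE → wrap carry → 0x9BEF
  0x9BEF + 0xFDBD = 0x199AC → wrap carry → 0x99AD
One's-complement sum = 0x99AD.
Checksum = ~0x99AD & 0xFFFF = 0x6652.

6652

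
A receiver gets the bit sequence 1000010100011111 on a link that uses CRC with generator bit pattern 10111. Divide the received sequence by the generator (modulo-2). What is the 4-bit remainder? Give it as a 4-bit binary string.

Modulo-2 division of 1000010100011111 by 10111:
  pos 0: 10000 XOR 10111 = 00111
  pos 2: 11110 XOR 10111 = 01001
  pos 3: 10011 XOR 10111 = 00100
  pos 5: 10000 XOR 10111 = 00111
  pos 7: 11101 XOR 10111 = 01010
  pos 8: 10101 XOR 10111 = 00010
  pos 11: 10111 XOR 10111 = 00000
Remainder = 0000 (zero — the frame passes the CRC check).

0000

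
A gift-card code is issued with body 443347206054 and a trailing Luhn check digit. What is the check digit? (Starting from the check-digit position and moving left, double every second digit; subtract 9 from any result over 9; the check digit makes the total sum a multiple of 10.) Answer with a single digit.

9

Partial digits right→left: 4 5 0 6 0 2 7 4 3 3 4 4
Double every second digit counting from the check-digit position (so the 1st, 3rd, 5th, ... of the partial from the right).
  doubled (with −9 where >9): 8 0 0 5 6 8 → sum 27
  kept as-is: 5 6 2 4 3 4 → sum 24
Total = 27 + 24 = 51.
Check digit = (10 − (51 mod 10)) mod 10 = 9.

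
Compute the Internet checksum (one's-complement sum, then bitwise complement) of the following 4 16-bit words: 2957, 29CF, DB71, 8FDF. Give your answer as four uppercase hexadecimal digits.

4188

One's-complement addition (fold any carry out of bit 15 back into bit 0):
  0x2957 + 0x29CF = 0x05326
  0x5326 + 0xDB71 = 0x12E97 → wrap carry → 0x2E98
  0x2E98 + 0x8FDF = 0x0BE77
One's-complement sum = 0xBE77.
Checksum = ~0xBE77 & 0xFFFF = 0x4188.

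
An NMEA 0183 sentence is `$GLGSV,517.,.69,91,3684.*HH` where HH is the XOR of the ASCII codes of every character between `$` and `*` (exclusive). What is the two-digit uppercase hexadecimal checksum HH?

XOR the ASCII codes of the payload characters:
  'G' = 0x47 → acc = 0x47
  'L' = 0x4C → acc = 0x0B
  'G' = 0x47 → acc = 0x4C
  'S' = 0x53 → acc = 0x1F
  'V' = 0x56 → acc = 0x49
  ',' = 0x2C → acc = 0x65
  '5' = 0x35 → acc = 0x50
  '1' = 0x31 → acc = 0x61
  '7' = 0x37 → acc = 0x56
  '.' = 0x2E → acc = 0x78
  ',' = 0x2C → acc = 0x54
  '.' = 0x2E → acc = 0x7A
  '6' = 0x36 → acc = 0x4C
  '9' = 0x39 → acc = 0x75
  ',' = 0x2C → acc = 0x59
  '9' = 0x39 → acc = 0x60
  '1' = 0x31 → acc = 0x51
  ',' = 0x2C → acc = 0x7D
  '3' = 0x33 → acc = 0x4E
  '6' = 0x36 → acc = 0x78
  '8' = 0x38 → acc = 0x40
  '4' = 0x34 → acc = 0x74
  '.' = 0x2E → acc = 0x5A
Checksum = 0x5A.

5A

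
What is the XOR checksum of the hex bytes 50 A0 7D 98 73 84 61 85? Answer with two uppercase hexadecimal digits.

06

XOR the bytes together:
  start with 0x50
  0x50 ⊕ 0xA0 = 0xF0
  0xF0 ⊕ 0x7D = 0x8D
  0x8D ⊕ 0x98 = 0x15
  0x15 ⊕ 0x73 = 0x66
  0x66 ⊕ 0x84 = 0xE2
  0xE2 ⊕ 0x61 = 0x83
  0x83 ⊕ 0x85 = 0x06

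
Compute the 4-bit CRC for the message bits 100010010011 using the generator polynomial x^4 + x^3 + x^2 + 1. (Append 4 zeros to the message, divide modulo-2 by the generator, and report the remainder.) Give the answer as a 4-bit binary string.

Append 4 zeros: 1000100100110000. Divide by 11101 (XOR where the leading bit is 1):
  pos 0: 10001 XOR 11101 = 01100
  pos 1: 11000 XOR 11101 = 00101
  pos 3: 10101 XOR 11101 = 01000
  pos 4: 10000 XOR 11101 = 01101
  pos 5: 11010 XOR 11101 = 00111
  pos 7: 11111 XOR 11101 = 00010
  pos 10: 10000 XOR 11101 = 01101
  pos 11: 11010 XOR 11101 = 00111
Remainder (last 4 bits) = 0111. This is the CRC / FCS.

0111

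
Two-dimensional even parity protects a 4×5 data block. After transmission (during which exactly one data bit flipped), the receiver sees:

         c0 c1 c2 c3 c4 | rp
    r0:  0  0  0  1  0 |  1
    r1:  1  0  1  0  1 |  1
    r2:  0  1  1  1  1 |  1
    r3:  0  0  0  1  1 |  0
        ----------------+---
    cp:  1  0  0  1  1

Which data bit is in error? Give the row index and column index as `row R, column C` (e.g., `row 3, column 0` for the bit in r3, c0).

Recompute each row's even parity and compare to rp:
  r0: data parity 1, sent rp 1 → ok
  r1: data parity 1, sent rp 1 → ok
  r2: data parity 0, sent rp 1 → mismatch
  r3: data parity 0, sent rp 0 → ok
Recompute each column's even parity and compare to cp:
  c0: data parity 1, sent cp 1 → ok
  c1: data parity 1, sent cp 0 → mismatch
  c2: data parity 0, sent cp 0 → ok
  c3: data parity 1, sent cp 1 → ok
  c4: data parity 1, sent cp 1 → ok
Exactly one row (r2) and one column (c1) fail → the flipped bit is at their intersection.

row 2, column 1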